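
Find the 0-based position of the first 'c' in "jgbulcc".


Input string: 'jgbulcc'
Target: 'c'
Scanning left to right: s[0]='j', s[1]='g', s[2]='b', s[3]='u', s[4]='l', s[5]='c'
First match at index: 5


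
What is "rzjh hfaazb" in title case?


Input string: 'rzjh hfaazb'
Operation: capitalize first letter of each word
Word transformations: 'rzjh'->'Rzjh', 'hfaazb'->'Hfaazb'
Result: Rzjh Hfaazb


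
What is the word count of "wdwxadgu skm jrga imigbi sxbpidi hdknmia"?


Input string: 'wdwxadgu skm jrga imigbi sxbpidi hdknmia'
Operation: split by spaces
Words found: 'wdwxadgu', 'skm', 'jrga', 'imigbi', 'sxbpidi', 'hdknmia'
Word count: 6


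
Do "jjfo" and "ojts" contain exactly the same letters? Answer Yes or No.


String 1: 'jjfo' -> sorted: 'fjjo'
String 2: 'ojts' -> sorted: 'jost'
Compare sorted forms: 'fjjo' != 'jost'
Anagram: No


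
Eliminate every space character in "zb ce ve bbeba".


Input string: 'zb ce ve bbeba'
Operation: remove all spaces
Words: 'zb', 'ce', 've', 'bbeba'
Join without spaces: zbcevebbeba


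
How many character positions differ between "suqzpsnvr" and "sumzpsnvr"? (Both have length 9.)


String 1: 'suqzpsnvr'
String 2: 'sumzpsnvr'
Compare each position: pos 0: 's'=='s', pos 1: 'u'=='u', pos 2: 'q'!='m', pos 3: 'z'=='z', pos 4: 'p'=='p', pos 5: 's'=='s', pos 6: 'n'=='n', pos 7: 'v'=='v', pos 8: 'r'=='r'
Differing positions: 1
Hamming distance: 1


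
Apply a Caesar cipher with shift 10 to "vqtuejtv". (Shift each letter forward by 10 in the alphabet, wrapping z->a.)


Input: 'vqtuejtv', shift = 10
Operation: for each letter, (position + 10) mod 26
Mapping: 'v'(21+10=31, 31 mod 26=5)->'f', 'q'(16+10=26, 26 mod 26=0)->'a', 't'(19+10=29, 29 mod 26=3)->'d', 'u'(20+10=30, 30 mod 26=4)->'e', 'e'(4+10=14)->'o', 'j'(9+10=19)->'t', 't'(19+10=29, 29 mod 26=3)->'d', 'v'(21+10=31, 31 mod 26=5)->'f'
Result: fadeotdf


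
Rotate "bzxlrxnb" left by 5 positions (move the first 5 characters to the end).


Input: 'bzxlrxnb', shift = 5
Operation: split at index 5 and swap parts
Front part s[0:5] = 'bzxlr'
Back part s[5:] = 'xnb'
Rotated = back + front = 'xnb' + 'bzxlr'
Result: xnbbzxlr


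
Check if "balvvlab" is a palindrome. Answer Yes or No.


Input string: 'balvvlab'
Reversed: 'balvvlab'
Compare pairs: s[0]='b' vs s[7]='b' (match), s[1]='a' vs s[6]='a' (match), s[2]='l' vs s[5]='l' (match), s[3]='v' vs s[4]='v' (match)
Palindrome: Yes


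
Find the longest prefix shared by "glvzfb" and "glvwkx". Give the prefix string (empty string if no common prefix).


String 1: 'glvzfb'
String 2: 'glvwkx'
Compare position by position:
pos 0: 'g' vs 'g' match
pos 1: 'l' vs 'l' match
pos 2: 'v' vs 'v' match
pos 3: 'z' vs 'w' differ -> stop
Longest common prefix: "glv" (length 3)


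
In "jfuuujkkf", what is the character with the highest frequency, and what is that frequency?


Input: 'jfuuujkkf'
Operation: tally each character
Counts: 'f':2, 'j':2, 'k':2, 'u':3
Maximum: 'u' appears 3 times


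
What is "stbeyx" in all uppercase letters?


Input string: 'stbeyx'
Operation: convert each letter to uppercase
Mapping: 's'->'S', 't'->'T', 'b'->'B', 'e'->'E', 'y'->'Y', 'x'->'X'
Result: STBEYX


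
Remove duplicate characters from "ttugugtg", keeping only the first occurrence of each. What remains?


Input: 'ttugugtg'
Operation: keep first occurrence of each character
Scan: s[0]='t' new -> keep; s[1]='t' seen -> skip; s[2]='u' new -> keep; s[3]='g' new -> keep; s[4]='u' seen -> skip; s[5]='g' seen -> skip; s[6]='t' seen -> skip; s[7]='g' seen -> skip
Result: tug


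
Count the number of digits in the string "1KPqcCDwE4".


Input string: '1KPqcCDwE4'
Operation: count digit characters (0-9)
Scan: '1'(digit), 'K', 'P', 'q', 'c', 'C', 'D', 'w', 'E', '4'(digit)
Digits found: 2
Result: 2


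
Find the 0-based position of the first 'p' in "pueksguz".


Input string: 'pueksguz'
Target: 'p'
Scanning left to right: s[0]='p'
First match at index: 0


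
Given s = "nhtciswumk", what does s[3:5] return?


Input string: 'nhtciswumk'
Operation: slice [3:5]
Extract characters: s[3]='c', s[4]='i'
Result: ci


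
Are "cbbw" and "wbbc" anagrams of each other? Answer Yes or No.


String 1: 'cbbw' -> sorted: 'bbcw'
String 2: 'wbbc' -> sorted: 'bbcw'
Compare sorted forms: 'bbcw' == 'bbcw'
Anagram: Yes


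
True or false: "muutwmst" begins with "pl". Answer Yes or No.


Input string: 'muutwmst'
Prefix to check: 'pl'
First 2 characters of input: 'mu'
Match: False
Result: No


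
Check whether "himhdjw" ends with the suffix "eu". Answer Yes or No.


Input string: 'himhdjw'
Suffix to check: 'eu'
Last 2 characters of input: 'jw'
Match: False
Result: No


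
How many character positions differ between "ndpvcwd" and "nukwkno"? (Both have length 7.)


String 1: 'ndpvcwd'
String 2: 'nukwkno'
Compare each position: pos 0: 'n'=='n', pos 1: 'd'!='u', pos 2: 'p'!='k', pos 3: 'v'!='w', pos 4: 'c'!='k', pos 5: 'w'!='n', pos 6: 'd'!='o'
Differing positions: 6
Hamming distance: 6


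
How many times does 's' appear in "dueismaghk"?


Input string: 'dueismaghk'
Target character: 's'
Scan each position: s[4]='s'
Matches found at indices: 4
Total: 1


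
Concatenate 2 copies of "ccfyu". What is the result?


Input string: 'ccfyu'
Operation: repeat 2 times
Concatenation: 'ccfyu' + 'ccfyu'
Result: ccfyuccfyu


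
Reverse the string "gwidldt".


Input string: 'gwidldt'
Operation: reverse character order
Original order: 'g' -> 'w' -> 'i' -> 'd' -> 'l' -> 'd' -> 't'
Reversed order: 't' -> 'd' -> 'l' -> 'd' -> 'i' -> 'w' -> 'g'
Result: tdldiwg


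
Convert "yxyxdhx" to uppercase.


Input string: 'yxyxdhx'
Operation: convert each letter to uppercase
Mapping: 'y'->'Y', 'x'->'X', 'y'->'Y', 'x'->'X', 'd'->'D', 'h'->'H', 'x'->'X'
Result: YXYXDHX


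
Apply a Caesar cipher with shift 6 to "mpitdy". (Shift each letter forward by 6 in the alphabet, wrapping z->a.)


Input: 'mpitdy', shift = 6
Operation: for each letter, (position + 6) mod 26
Mapping: 'm'(12+6=18)->'s', 'p'(15+6=21)->'v', 'i'(8+6=14)->'o', 't'(19+6=25)->'z', 'd'(3+6=9)->'j', 'y'(24+6=30, 30 mod 26=4)->'e'
Result: svozje


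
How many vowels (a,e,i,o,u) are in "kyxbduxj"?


Input string: 'kyxbduxj'
Operation: count vowels (a, e, i, o, u)
Scan: s[0]='k', s[1]='y', s[2]='x', s[3]='b', s[4]='d', s[5]='u' (vowel), s[6]='x', s[7]='j'
Vowels found: 1
Result: 1


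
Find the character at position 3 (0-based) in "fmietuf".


Input string: 'fmietuf'
Operation: get character at index 3
Index mapping: s[0]='f', s[1]='m', s[2]='i', s[3]='e'
Result: 'e'


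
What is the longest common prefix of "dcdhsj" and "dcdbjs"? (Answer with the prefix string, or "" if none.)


String 1: 'dcdhsj'
String 2: 'dcdbjs'
Compare position by position:
pos 0: 'd' vs 'd' match
pos 1: 'c' vs 'c' match
pos 2: 'd' vs 'd' match
pos 3: 'h' vs 'b' differ -> stop
Longest common prefix: "dcd" (length 3)


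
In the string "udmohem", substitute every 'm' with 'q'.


Input string: 'udmohem'
Operation: replace 'm' with 'q'
Positions of 'm': 2, 6
After replacement: udqoheq


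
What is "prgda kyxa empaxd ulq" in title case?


Input string: 'prgda kyxa empaxd ulq'
Operation: capitalize first letter of each word
Word transformations: 'prgda'->'Prgda', 'kyxa'->'Kyxa', 'empaxd'->'Empaxd', 'ulq'->'Ulq'
Result: Prgda Kyxa Empaxd Ulq


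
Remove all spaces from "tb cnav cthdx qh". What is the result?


Input string: 'tb cnav cthdx qh'
Operation: remove all spaces
Words: 'tb', 'cnav', 'cthdx', 'qh'
Join without spaces: tbcnavcthdxqh


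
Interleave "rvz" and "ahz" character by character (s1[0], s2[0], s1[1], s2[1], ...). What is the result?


String 1: 'rvz'
String 2: 'ahz'
Operation: alternate characters
Pairs: 'r'+'a', 'v'+'h', 'z'+'z'
Result: ravhzz


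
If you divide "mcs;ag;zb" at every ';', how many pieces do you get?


Input string: 'mcs;ag;zb'
Delimiter: ';'
Split result: 'mcs', 'ag', 'zb'
Number of parts: 3


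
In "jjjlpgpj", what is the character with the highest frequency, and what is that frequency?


Input: 'jjjlpgpj'
Operation: tally each character
Counts: 'g':1, 'j':4, 'l':1, 'p':2
Maximum: 'j' appears 4 times


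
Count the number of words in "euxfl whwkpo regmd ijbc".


Input string: 'euxfl whwkpo regmd ijbc'
Operation: split by spaces
Words found: 'euxfl', 'whwkpo', 'regmd', 'ijbc'
Word count: 4


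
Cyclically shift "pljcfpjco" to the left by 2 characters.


Input: 'pljcfpjco', shift = 2
Operation: split at index 2 and swap parts
Front part s[0:2] = 'pl'
Back part s[2:] = 'jcfpjco'
Rotated = back + front = 'jcfpjco' + 'pl'
Result: jcfpjcopl


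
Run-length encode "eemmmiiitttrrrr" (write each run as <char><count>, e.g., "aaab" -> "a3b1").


Input: 'eemmmiiitttrrrr'
Operation: identify consecutive runs
Runs: 'ee' -> e2, 'mmm' -> m3, 'iii' -> i3, 'ttt' -> t3, 'rrrr' -> r4
Encoded: e2m3i3t3r4


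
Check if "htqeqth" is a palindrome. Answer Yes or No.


Input string: 'htqeqth'
Reversed: 'htqeqth'
Compare pairs: s[0]='h' vs s[6]='h' (match), s[1]='t' vs s[5]='t' (match), s[2]='q' vs s[4]='q' (match)
Palindrome: Yes


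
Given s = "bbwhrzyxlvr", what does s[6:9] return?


Input string: 'bbwhrzyxlvr'
Operation: slice [6:9]
Extract characters: s[6]='y', s[7]='x', s[8]='l'
Result: yxl


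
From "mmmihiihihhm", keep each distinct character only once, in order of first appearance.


Input: 'mmmihiihihhm'
Operation: keep first occurrence of each character
Scan: s[0]='m' new -> keep; s[1]='m' seen -> skip; s[2]='m' seen -> skip; s[3]='i' new -> keep; s[4]='h' new -> keep; s[5]='i' seen -> skip; s[6]='i' seen -> skip; s[7]='h' seen -> skip; s[8]='i' seen -> skip; s[9]='h' seen -> skip; s[10]='h' seen -> skip; s[11]='m' seen -> skip
Result: mih


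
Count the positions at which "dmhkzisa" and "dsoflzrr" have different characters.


String 1: 'dmhkzisa'
String 2: 'dsoflzrr'
Compare each position: pos 0: 'd'=='d', pos 1: 'm'!='s', pos 2: 'h'!='o', pos 3: 'k'!='f', pos 4: 'z'!='l', pos 5: 'i'!='z', pos 6: 's'!='r', pos 7: 'a'!='r'
Differing positions: 7
Hamming distance: 7


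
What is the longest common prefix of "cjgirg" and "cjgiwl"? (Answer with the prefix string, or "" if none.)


String 1: 'cjgirg'
String 2: 'cjgiwl'
Compare position by position:
pos 0: 'c' vs 'c' match
pos 1: 'j' vs 'j' match
pos 2: 'g' vs 'g' match
pos 3: 'i' vs 'i' match
pos 4: 'r' vs 'w' differ -> stop
Longest common prefix: "cjgi" (length 4)


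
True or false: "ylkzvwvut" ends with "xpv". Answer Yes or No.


Input string: 'ylkzvwvut'
Suffix to check: 'xpv'
Last 3 characters of input: 'vut'
Match: False
Result: No


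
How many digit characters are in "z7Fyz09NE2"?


Input string: 'z7Fyz09NE2'
Operation: count digit characters (0-9)
Scan: 'z', '7'(digit), 'F', 'y', 'z', '0'(digit), '9'(digit), 'N', 'E', '2'(digit)
Digits found: 4
Result: 4


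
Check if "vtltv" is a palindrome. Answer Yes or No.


Input string: 'vtltv'
Reversed: 'vtltv'
Compare pairs: s[0]='v' vs s[4]='v' (match), s[1]='t' vs s[3]='t' (match)
Palindrome: Yes


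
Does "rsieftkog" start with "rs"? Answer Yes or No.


Input string: 'rsieftkog'
Prefix to check: 'rs'
First 2 characters of input: 'rs'
Match: True
Result: Yes


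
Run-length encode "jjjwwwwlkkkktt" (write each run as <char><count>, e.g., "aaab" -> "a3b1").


Input: 'jjjwwwwlkkkktt'
Operation: identify consecutive runs
Runs: 'jjj' -> j3, 'wwww' -> w4, 'l' -> l1, 'kkkk' -> k4, 'tt' -> t2
Encoded: j3w4l1k4t2


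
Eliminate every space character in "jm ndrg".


Input string: 'jm ndrg'
Operation: remove all spaces
Words: 'jm', 'ndrg'
Join without spaces: jmndrg


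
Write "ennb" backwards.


Input string: 'ennb'
Operation: reverse character order
Original order: 'e' -> 'n' -> 'n' -> 'b'
Reversed order: 'b' -> 'n' -> 'n' -> 'e'
Result: bnne


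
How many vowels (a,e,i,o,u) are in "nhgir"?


Input string: 'nhgir'
Operation: count vowels (a, e, i, o, u)
Scan: s[0]='n', s[1]='h', s[2]='g', s[3]='i' (vowel), s[4]='r'
Vowels found: 1
Result: 1


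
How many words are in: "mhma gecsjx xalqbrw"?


Input string: 'mhma gecsjx xalqbrw'
Operation: split by spaces
Words found: 'mhma', 'gecsjx', 'xalqbrw'
Word count: 3


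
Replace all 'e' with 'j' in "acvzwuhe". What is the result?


Input string: 'acvzwuhe'
Operation: replace 'e' with 'j'
Positions of 'e': 7
After replacement: acvzwuhj


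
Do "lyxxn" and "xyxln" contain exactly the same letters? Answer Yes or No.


String 1: 'lyxxn' -> sorted: 'lnxxy'
String 2: 'xyxln' -> sorted: 'lnxxy'
Compare sorted forms: 'lnxxy' == 'lnxxy'
Anagram: Yes


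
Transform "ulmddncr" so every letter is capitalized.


Input string: 'ulmddncr'
Operation: convert each letter to uppercase
Mapping: 'u'->'U', 'l'->'L', 'm'->'M', 'd'->'D', 'd'->'D', 'n'->'N', 'c'->'C', 'r'->'R'
Result: ULMDDNCR


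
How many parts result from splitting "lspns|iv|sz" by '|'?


Input string: 'lspns|iv|sz'
Delimiter: '|'
Split result: 'lspns', 'iv', 'sz'
Number of parts: 3


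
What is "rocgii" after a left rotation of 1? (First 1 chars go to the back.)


Input: 'rocgii', shift = 1
Operation: split at index 1 and swap parts
Front part s[0:1] = 'r'
Back part s[1:] = 'ocgii'
Rotated = back + front = 'ocgii' + 'r'
Result: ocgiir


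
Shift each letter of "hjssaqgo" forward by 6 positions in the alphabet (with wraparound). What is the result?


Input: 'hjssaqgo', shift = 6
Operation: for each letter, (position + 6) mod 26
Mapping: 'h'(7+6=13)->'n', 'j'(9+6=15)->'p', 's'(18+6=24)->'y', 's'(18+6=24)->'y', 'a'(0+6=6)->'g', 'q'(16+6=22)->'w', 'g'(6+6=12)->'m', 'o'(14+6=20)->'u'
Result: npyygwmu


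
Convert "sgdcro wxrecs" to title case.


Input string: 'sgdcro wxrecs'
Operation: capitalize first letter of each word
Word transformations: 'sgdcro'->'Sgdcro', 'wxrecs'->'Wxrecs'
Result: Sgdcro Wxrecs


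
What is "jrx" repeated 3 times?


Input string: 'jrx'
Operation: repeat 3 times
Concatenation: 'jrx' + 'jrx' + 'jrx'
Result: jrxjrxjrx


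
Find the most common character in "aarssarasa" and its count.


Input: 'aarssarasa'
Operation: tally each character
Counts: 'a':5, 'r':2, 's':3
Maximum: 'a' appears 5 times


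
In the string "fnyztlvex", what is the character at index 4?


Input string: 'fnyztlvex'
Operation: get character at index 4
Index mapping: s[0]='f', s[1]='n', s[2]='y', s[3]='z', s[4]='t'
Result: 't'


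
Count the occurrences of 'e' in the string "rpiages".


Input string: 'rpiages'
Target character: 'e'
Scan each position: s[5]='e'
Matches found at indices: 5
Total: 1


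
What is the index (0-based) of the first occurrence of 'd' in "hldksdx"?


Input string: 'hldksdx'
Target: 'd'
Scanning left to right: s[0]='h', s[1]='l', s[2]='d'
First match at index: 2


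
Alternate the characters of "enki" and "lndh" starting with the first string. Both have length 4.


String 1: 'enki'
String 2: 'lndh'
Operation: alternate characters
Pairs: 'e'+'l', 'n'+'n', 'k'+'d', 'i'+'h'
Result: elnnkdih


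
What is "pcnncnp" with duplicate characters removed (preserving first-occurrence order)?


Input: 'pcnncnp'
Operation: keep first occurrence of each character
Scan: s[0]='p' new -> keep; s[1]='c' new -> keep; s[2]='n' new -> keep; s[3]='n' seen -> skip; s[4]='c' seen -> skip; s[5]='n' seen -> skip; s[6]='p' seen -> skip
Result: pcn


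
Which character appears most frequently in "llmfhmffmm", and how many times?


Input: 'llmfhmffmm'
Operation: tally each character
Counts: 'f':3, 'h':1, 'l':2, 'm':4
Maximum: 'm' appears 4 times


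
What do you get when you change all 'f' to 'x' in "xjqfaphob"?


Input string: 'xjqfaphob'
Operation: replace 'f' with 'x'
Positions of 'f': 3
After replacement: xjqxaphob


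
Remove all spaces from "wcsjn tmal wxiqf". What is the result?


Input string: 'wcsjn tmal wxiqf'
Operation: remove all spaces
Words: 'wcsjn', 'tmal', 'wxiqf'
Join without spaces: wcsjntmalwxiqf


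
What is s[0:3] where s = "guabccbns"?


Input string: 'guabccbns'
Operation: slice [0:3]
Extract characters: s[0]='g', s[1]='u', s[2]='a'
Result: gua


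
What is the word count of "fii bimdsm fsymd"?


Input string: 'fii bimdsm fsymd'
Operation: split by spaces
Words found: 'fii', 'bimdsm', 'fsymd'
Word count: 3


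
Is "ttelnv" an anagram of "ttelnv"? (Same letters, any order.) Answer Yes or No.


String 1: 'ttelnv' -> sorted: 'elnttv'
String 2: 'ttelnv' -> sorted: 'elnttv'
Compare sorted forms: 'elnttv' == 'elnttv'
Anagram: Yes


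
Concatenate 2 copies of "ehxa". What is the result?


Input string: 'ehxa'
Operation: repeat 2 times
Concatenation: 'ehxa' + 'ehxa'
Result: ehxaehxa


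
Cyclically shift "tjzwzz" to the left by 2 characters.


Input: 'tjzwzz', shift = 2
Operation: split at index 2 and swap parts
Front part s[0:2] = 'tj'
Back part s[2:] = 'zwzz'
Rotated = back + front = 'zwzz' + 'tj'
Result: zwzztj


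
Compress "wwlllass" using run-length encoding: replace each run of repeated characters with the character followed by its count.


Input: 'wwlllass'
Operation: identify consecutive runs
Runs: 'ww' -> w2, 'lll' -> l3, 'a' -> a1, 'ss' -> s2
Encoded: w2l3a1s2


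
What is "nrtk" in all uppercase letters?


Input string: 'nrtk'
Operation: convert each letter to uppercase
Mapping: 'n'->'N', 'r'->'R', 't'->'T', 'k'->'K'
Result: NRTK


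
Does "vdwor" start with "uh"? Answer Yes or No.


Input string: 'vdwor'
Prefix to check: 'uh'
First 2 characters of input: 'vd'
Match: False
Result: No


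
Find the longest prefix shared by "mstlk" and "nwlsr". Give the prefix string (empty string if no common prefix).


String 1: 'mstlk'
String 2: 'nwlsr'
Compare position by position:
pos 0: 'm' vs 'n' differ -> stop
Longest common prefix: "" (length 0)


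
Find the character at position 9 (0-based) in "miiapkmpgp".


Input string: 'miiapkmpgp'
Operation: get character at index 9
Index mapping: s[0]='m', s[1]='i', s[2]='i', s[3]='a', s[4]='p', s[5]='k', s[6]='m', s[7]='p', s[8]='g', s[9]='p'
Result: 'p'


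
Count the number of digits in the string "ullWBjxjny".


Input string: 'ullWBjxjny'
Operation: count digit characters (0-9)
Scan: 'u', 'l', 'l', 'W', 'B', 'j', 'x', 'j', 'n', 'y'
Digits found: 0
Result: 0


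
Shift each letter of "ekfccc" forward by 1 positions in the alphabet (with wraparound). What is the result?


Input: 'ekfccc', shift = 1
Operation: for each letter, (position + 1) mod 26
Mapping: 'e'(4+1=5)->'f', 'k'(10+1=11)->'l', 'f'(5+1=6)->'g', 'c'(2+1=3)->'d', 'c'(2+1=3)->'d', 'c'(2+1=3)->'d'
Result: flgddd


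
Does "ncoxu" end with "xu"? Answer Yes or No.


Input string: 'ncoxu'
Suffix to check: 'xu'
Last 2 characters of input: 'xu'
Match: True
Result: Yes


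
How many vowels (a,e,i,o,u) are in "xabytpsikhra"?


Input string: 'xabytpsikhra'
Operation: count vowels (a, e, i, o, u)
Scan: s[0]='x', s[1]='a' (vowel), s[2]='b', s[3]='y', s[4]='t', s[5]='p', s[6]='s', s[7]='i' (vowel), s[8]='k', s[9]='h', s[10]='r', s[11]='a' (vowel)
Vowels found: 3
Result: 3


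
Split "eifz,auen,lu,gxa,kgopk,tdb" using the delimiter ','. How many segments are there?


Input string: 'eifz,auen,lu,gxa,kgopk,tdb'
Delimiter: ','
Split result: 'eifz', 'auen', 'lu', 'gxa', 'kgopk', 'tdb'
Number of parts: 6


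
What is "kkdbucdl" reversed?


Input string: 'kkdbucdl'
Operation: reverse character order
Original order: 'k' -> 'k' -> 'd' -> 'b' -> 'u' -> 'c' -> 'd' -> 'l'
Reversed order: 'l' -> 'd' -> 'c' -> 'u' -> 'b' -> 'd' -> 'k' -> 'k'
Result: ldcubdkk


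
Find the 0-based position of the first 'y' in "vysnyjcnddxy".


Input string: 'vysnyjcnddxy'
Target: 'y'
Scanning left to right: s[0]='v', s[1]='y'
First match at index: 1


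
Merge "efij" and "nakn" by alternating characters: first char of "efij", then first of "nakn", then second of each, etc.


String 1: 'efij'
String 2: 'nakn'
Operation: alternate characters
Pairs: 'e'+'n', 'f'+'a', 'i'+'k', 'j'+'n'
Result: enfaikjn


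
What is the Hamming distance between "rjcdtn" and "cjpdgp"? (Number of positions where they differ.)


String 1: 'rjcdtn'
String 2: 'cjpdgp'
Compare each position: pos 0: 'r'!='c', pos 1: 'j'=='j', pos 2: 'c'!='p', pos 3: 'd'=='d', pos 4: 't'!='g', pos 5: 'n'!='p'
Differing positions: 4
Hamming distance: 4


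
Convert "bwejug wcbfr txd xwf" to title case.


Input string: 'bwejug wcbfr txd xwf'
Operation: capitalize first letter of each word
Word transformations: 'bwejug'->'Bwejug', 'wcbfr'->'Wcbfr', 'txd'->'Txd', 'xwf'->'Xwf'
Result: Bwejug Wcbfr Txd Xwf


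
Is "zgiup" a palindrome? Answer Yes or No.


Input string: 'zgiup'
Reversed: 'puigz'
Compare pairs: s[0]='z' vs s[4]='p' (mismatch), s[1]='g' vs s[3]='u' (mismatch)
Palindrome: No


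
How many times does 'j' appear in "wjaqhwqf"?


Input string: 'wjaqhwqf'
Target character: 'j'
Scan each position: s[1]='j'
Matches found at indices: 1
Total: 1


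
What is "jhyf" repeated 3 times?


Input string: 'jhyf'
Operation: repeat 3 times
Concatenation: 'jhyf' + 'jhyf' + 'jhyf'
Result: jhyfjhyfjhyf


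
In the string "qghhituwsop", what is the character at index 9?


Input string: 'qghhituwsop'
Operation: get character at index 9
Index mapping: s[0]='q', s[1]='g', s[2]='h', s[3]='h', s[4]='i', s[5]='t', s[6]='u', s[7]='w', s[8]='s', s[9]='o'
Result: 'o'


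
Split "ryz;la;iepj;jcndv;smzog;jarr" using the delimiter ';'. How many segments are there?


Input string: 'ryz;la;iepj;jcndv;smzog;jarr'
Delimiter: ';'
Split result: 'ryz', 'la', 'iepj', 'jcndv', 'smzog', 'jarr'
Number of parts: 6


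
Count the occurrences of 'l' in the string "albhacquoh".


Input string: 'albhacquoh'
Target character: 'l'
Scan each position: s[1]='l'
Matches found at indices: 1
Total: 1


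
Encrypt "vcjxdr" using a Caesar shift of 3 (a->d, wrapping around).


Input: 'vcjxdr', shift = 3
Operation: for each letter, (position + 3) mod 26
Mapping: 'v'(21+3=24)->'y', 'c'(2+3=5)->'f', 'j'(9+3=12)->'m', 'x'(23+3=26, 26 mod 26=0)->'a', 'd'(3+3=6)->'g', 'r'(17+3=20)->'u'
Result: yfmagu


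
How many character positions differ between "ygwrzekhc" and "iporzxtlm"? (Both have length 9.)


String 1: 'ygwrzekhc'
String 2: 'iporzxtlm'
Compare each position: pos 0: 'y'!='i', pos 1: 'g'!='p', pos 2: 'w'!='o', pos 3: 'r'=='r', pos 4: 'z'=='z', pos 5: 'e'!='x', pos 6: 'k'!='t', pos 7: 'h'!='l', pos 8: 'c'!='m'
Differing positions: 7
Hamming distance: 7


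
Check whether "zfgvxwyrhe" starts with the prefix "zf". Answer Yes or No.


Input string: 'zfgvxwyrhe'
Prefix to check: 'zf'
First 2 characters of input: 'zf'
Match: True
Result: Yes


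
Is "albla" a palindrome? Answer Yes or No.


Input string: 'albla'
Reversed: 'albla'
Compare pairs: s[0]='a' vs s[4]='a' (match), s[1]='l' vs s[3]='l' (match)
Palindrome: Yes


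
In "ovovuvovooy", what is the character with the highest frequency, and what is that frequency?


Input: 'ovovuvovooy'
Operation: tally each character
Counts: 'o':5, 'u':1, 'v':4, 'y':1
Maximum: 'o' appears 5 times


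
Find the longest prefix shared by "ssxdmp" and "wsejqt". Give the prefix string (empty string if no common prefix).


String 1: 'ssxdmp'
String 2: 'wsejqt'
Compare position by position:
pos 0: 's' vs 'w' differ -> stop
Longest common prefix: "" (length 0)


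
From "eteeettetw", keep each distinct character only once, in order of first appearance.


Input: 'eteeettetw'
Operation: keep first occurrence of each character
Scan: s[0]='e' new -> keep; s[1]='t' new -> keep; s[2]='e' seen -> skip; s[3]='e' seen -> skip; s[4]='e' seen -> skip; s[5]='t' seen -> skip; s[6]='t' seen -> skip; s[7]='e' seen -> skip; s[8]='t' seen -> skip; s[9]='w' new -> keep
Result: etw


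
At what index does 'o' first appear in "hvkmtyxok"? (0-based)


Input string: 'hvkmtyxok'
Target: 'o'
Scanning left to right: s[0]='h', s[1]='v', s[2]='k', s[3]='m', s[4]='t', s[5]='y', s[6]='x', s[7]='o'
First match at index: 7


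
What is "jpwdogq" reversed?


Input string: 'jpwdogq'
Operation: reverse character order
Original order: 'j' -> 'p' -> 'w' -> 'd' -> 'o' -> 'g' -> 'q'
Reversed order: 'q' -> 'g' -> 'o' -> 'd' -> 'w' -> 'p' -> 'j'
Result: qgodwpj


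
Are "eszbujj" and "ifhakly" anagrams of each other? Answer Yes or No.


String 1: 'eszbujj' -> sorted: 'bejjsuz'
String 2: 'ifhakly' -> sorted: 'afhikly'
Compare sorted forms: 'bejjsuz' != 'afhikly'
Anagram: No


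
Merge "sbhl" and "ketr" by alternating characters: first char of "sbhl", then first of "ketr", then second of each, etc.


String 1: 'sbhl'
String 2: 'ketr'
Operation: alternate characters
Pairs: 's'+'k', 'b'+'e', 'h'+'t', 'l'+'r'
Result: skbehtlr


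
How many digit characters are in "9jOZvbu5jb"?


Input string: '9jOZvbu5jb'
Operation: count digit characters (0-9)
Scan: '9'(digit), 'j', 'O', 'Z', 'v', 'b', 'u', '5'(digit), 'j', 'b'
Digits found: 2
Result: 2


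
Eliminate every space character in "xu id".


Input string: 'xu id'
Operation: remove all spaces
Words: 'xu', 'id'
Join without spaces: xuid


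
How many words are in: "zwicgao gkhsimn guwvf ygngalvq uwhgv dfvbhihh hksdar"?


Input string: 'zwicgao gkhsimn guwvf ygngalvq uwhgv dfvbhihh hksdar'
Operation: split by spaces
Words found: 'zwicgao', 'gkhsimn', 'guwvf', 'ygngalvq', 'uwhgv', 'dfvbhihh', 'hksdar'
Word count: 7


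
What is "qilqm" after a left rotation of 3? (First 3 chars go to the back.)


Input: 'qilqm', shift = 3
Operation: split at index 3 and swap parts
Front part s[0:3] = 'qil'
Back part s[3:] = 'qm'
Rotated = back + front = 'qm' + 'qil'
Result: qmqil


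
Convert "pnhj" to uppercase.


Input string: 'pnhj'
Operation: convert each letter to uppercase
Mapping: 'p'->'P', 'n'->'N', 'h'->'H', 'j'->'J'
Result: PNHJ


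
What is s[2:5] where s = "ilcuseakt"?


Input string: 'ilcuseakt'
Operation: slice [2:5]
Extract characters: s[2]='c', s[3]='u', s[4]='s'
Result: cus


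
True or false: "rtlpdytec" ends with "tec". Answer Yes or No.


Input string: 'rtlpdytec'
Suffix to check: 'tec'
Last 3 characters of input: 'tec'
Match: True
Result: Yes


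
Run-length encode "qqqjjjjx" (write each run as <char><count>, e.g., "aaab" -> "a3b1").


Input: 'qqqjjjjx'
Operation: identify consecutive runs
Runs: 'qqq' -> q3, 'jjjj' -> j4, 'x' -> x1
Encoded: q3j4x1


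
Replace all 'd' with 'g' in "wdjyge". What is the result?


Input string: 'wdjyge'
Operation: replace 'd' with 'g'
Positions of 'd': 1
After replacement: wgjyge


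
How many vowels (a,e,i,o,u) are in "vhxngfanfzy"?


Input string: 'vhxngfanfzy'
Operation: count vowels (a, e, i, o, u)
Scan: s[0]='v', s[1]='h', s[2]='x', s[3]='n', s[4]='g', s[5]='f', s[6]='a' (vowel), s[7]='n', s[8]='f', s[9]='z', s[10]='y'
Vowels found: 1
Result: 1


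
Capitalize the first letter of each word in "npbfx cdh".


Input string: 'npbfx cdh'
Operation: capitalize first letter of each word
Word transformations: 'npbfx'->'Npbfx', 'cdh'->'Cdh'
Result: Npbfx Cdh


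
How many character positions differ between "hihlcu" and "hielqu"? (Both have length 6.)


String 1: 'hihlcu'
String 2: 'hielqu'
Compare each position: pos 0: 'h'=='h', pos 1: 'i'=='i', pos 2: 'h'!='e', pos 3: 'l'=='l', pos 4: 'c'!='q', pos 5: 'u'=='u'
Differing positions: 2
Hamming distance: 2


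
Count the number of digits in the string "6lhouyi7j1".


Input string: '6lhouyi7j1'
Operation: count digit characters (0-9)
Scan: '6'(digit), 'l', 'h', 'o', 'u', 'y', 'i', '7'(digit), 'j', '1'(digit)
Digits found: 3
Result: 3


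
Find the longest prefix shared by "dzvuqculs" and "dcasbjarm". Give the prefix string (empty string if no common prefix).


String 1: 'dzvuqculs'
String 2: 'dcasbjarm'
Compare position by position:
pos 0: 'd' vs 'd' match
pos 1: 'z' vs 'c' differ -> stop
Longest common prefix: "d" (length 1)


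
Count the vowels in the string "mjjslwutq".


Input string: 'mjjslwutq'
Operation: count vowels (a, e, i, o, u)
Scan: s[0]='m', s[1]='j', s[2]='j', s[3]='s', s[4]='l', s[5]='w', s[6]='u' (vowel), s[7]='t', s[8]='q'
Vowels found: 1
Result: 1


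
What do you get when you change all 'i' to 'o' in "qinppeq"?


Input string: 'qinppeq'
Operation: replace 'i' with 'o'
Positions of 'i': 1
After replacement: qonppeq


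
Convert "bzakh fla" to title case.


Input string: 'bzakh fla'
Operation: capitalize first letter of each word
Word transformations: 'bzakh'->'Bzakh', 'fla'->'Fla'
Result: Bzakh Fla


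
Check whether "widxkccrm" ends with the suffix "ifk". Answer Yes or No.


Input string: 'widxkccrm'
Suffix to check: 'ifk'
Last 3 characters of input: 'crm'
Match: False
Result: No


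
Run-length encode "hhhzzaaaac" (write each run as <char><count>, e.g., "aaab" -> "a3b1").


Input: 'hhhzzaaaac'
Operation: identify consecutive runs
Runs: 'hhh' -> h3, 'zz' -> z2, 'aaaa' -> a4, 'c' -> c1
Encoded: h3z2a4c1


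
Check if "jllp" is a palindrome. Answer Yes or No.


Input string: 'jllp'
Reversed: 'pllj'
Compare pairs: s[0]='j' vs s[3]='p' (mismatch), s[1]='l' vs s[2]='l' (match)
Palindrome: No


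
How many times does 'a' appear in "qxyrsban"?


Input string: 'qxyrsban'
Target character: 'a'
Scan each position: s[6]='a'
Matches found at indices: 6
Total: 1


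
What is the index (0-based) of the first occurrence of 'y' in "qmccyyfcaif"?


Input string: 'qmccyyfcaif'
Target: 'y'
Scanning left to right: s[0]='q', s[1]='m', s[2]='c', s[3]='c', s[4]='y'
First match at index: 4


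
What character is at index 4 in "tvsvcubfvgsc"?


Input string: 'tvsvcubfvgsc'
Operation: get character at index 4
Index mapping: s[0]='t', s[1]='v', s[2]='s', s[3]='v', s[4]='c'
Result: 'c'


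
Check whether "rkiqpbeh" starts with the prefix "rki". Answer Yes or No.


Input string: 'rkiqpbeh'
Prefix to check: 'rki'
First 3 characters of input: 'rki'
Match: True
Result: Yes


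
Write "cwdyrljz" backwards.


Input string: 'cwdyrljz'
Operation: reverse character order
Original order: 'c' -> 'w' -> 'd' -> 'y' -> 'r' -> 'l' -> 'j' -> 'z'
Reversed order: 'z' -> 'j' -> 'l' -> 'r' -> 'y' -> 'd' -> 'w' -> 'c'
Result: zjlrydwc


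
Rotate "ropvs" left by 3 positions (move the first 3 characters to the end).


Input: 'ropvs', shift = 3
Operation: split at index 3 and swap parts
Front part s[0:3] = 'rop'
Back part s[3:] = 'vs'
Rotated = back + front = 'vs' + 'rop'
Result: vsrop


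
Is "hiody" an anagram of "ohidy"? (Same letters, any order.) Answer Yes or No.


String 1: 'ohidy' -> sorted: 'dhioy'
String 2: 'hiody' -> sorted: 'dhioy'
Compare sorted forms: 'dhioy' == 'dhioy'
Anagram: Yes


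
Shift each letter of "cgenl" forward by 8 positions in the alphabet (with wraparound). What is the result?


Input: 'cgenl', shift = 8
Operation: for each letter, (position + 8) mod 26
Mapping: 'c'(2+8=10)->'k', 'g'(6+8=14)->'o', 'e'(4+8=12)->'m', 'n'(13+8=21)->'v', 'l'(11+8=19)->'t'
Result: komvt


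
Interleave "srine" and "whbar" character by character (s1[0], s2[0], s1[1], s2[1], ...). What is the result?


String 1: 'srine'
String 2: 'whbar'
Operation: alternate characters
Pairs: 's'+'w', 'r'+'h', 'i'+'b', 'n'+'a', 'e'+'r'
Result: swrhibnaer


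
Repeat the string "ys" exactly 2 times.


Input string: 'ys'
Operation: repeat 2 times
Concatenation: 'ys' + 'ys'
Result: ysys


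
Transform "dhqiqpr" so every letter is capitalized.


Input string: 'dhqiqpr'
Operation: convert each letter to uppercase
Mapping: 'd'->'D', 'h'->'H', 'q'->'Q', 'i'->'I', 'q'->'Q', 'p'->'P', 'r'->'R'
Result: DHQIQPR


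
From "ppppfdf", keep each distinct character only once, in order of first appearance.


Input: 'ppppfdf'
Operation: keep first occurrence of each character
Scan: s[0]='p' new -> keep; s[1]='p' seen -> skip; s[2]='p' seen -> skip; s[3]='p' seen -> skip; s[4]='f' new -> keep; s[5]='d' new -> keep; s[6]='f' seen -> skip
Result: pfd


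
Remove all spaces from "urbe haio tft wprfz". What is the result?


Input string: 'urbe haio tft wprfz'
Operation: remove all spaces
Words: 'urbe', 'haio', 'tft', 'wprfz'
Join without spaces: urbehaiotftwprfz


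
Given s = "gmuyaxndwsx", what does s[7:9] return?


Input string: 'gmuyaxndwsx'
Operation: slice [7:9]
Extract characters: s[7]='d', s[8]='w'
Result: dw


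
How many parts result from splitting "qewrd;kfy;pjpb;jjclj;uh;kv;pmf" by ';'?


Input string: 'qewrd;kfy;pjpb;jjclj;uh;kv;pmf'
Delimiter: ';'
Split result: 'qewrd', 'kfy', 'pjpb', 'jjclj', 'uh', 'kv', 'pmf'
Number of parts: 7


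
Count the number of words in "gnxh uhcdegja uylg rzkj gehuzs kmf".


Input string: 'gnxh uhcdegja uylg rzkj gehuzs kmf'
Operation: split by spaces
Words found: 'gnxh', 'uhcdegja', 'uylg', 'rzkj', 'gehuzs', 'kmf'
Word count: 6


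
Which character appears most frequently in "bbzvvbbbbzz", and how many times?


Input: 'bbzvvbbbbzz'
Operation: tally each character
Counts: 'b':6, 'v':2, 'z':3
Maximum: 'b' appears 6 times


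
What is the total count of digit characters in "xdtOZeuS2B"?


Input string: 'xdtOZeuS2B'
Operation: count digit characters (0-9)
Scan: 'x', 'd', 't', 'O', 'Z', 'e', 'u', 'S', '2'(digit), 'B'
Digits found: 1
Result: 1


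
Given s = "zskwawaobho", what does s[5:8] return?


Input string: 'zskwawaobho'
Operation: slice [5:8]
Extract characters: s[5]='w', s[6]='a', s[7]='o'
Result: wao


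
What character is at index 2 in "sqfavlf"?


Input string: 'sqfavlf'
Operation: get character at index 2
Index mapping: s[0]='s', s[1]='q', s[2]='f'
Result: 'f'


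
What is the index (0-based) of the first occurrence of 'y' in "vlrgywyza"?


Input string: 'vlrgywyza'
Target: 'y'
Scanning left to right: s[0]='v', s[1]='l', s[2]='r', s[3]='g', s[4]='y'
First match at index: 4


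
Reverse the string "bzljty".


Input string: 'bzljty'
Operation: reverse character order
Original order: 'b' -> 'z' -> 'l' -> 'j' -> 't' -> 'y'
Reversed order: 'y' -> 't' -> 'j' -> 'l' -> 'z' -> 'b'
Result: ytjlzb


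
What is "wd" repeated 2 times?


Input string: 'wd'
Operation: repeat 2 times
Concatenation: 'wd' + 'wd'
Result: wdwd


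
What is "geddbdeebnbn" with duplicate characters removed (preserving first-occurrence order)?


Input: 'geddbdeebnbn'
Operation: keep first occurrence of each character
Scan: s[0]='g' new -> keep; s[1]='e' new -> keep; s[2]='d' new -> keep; s[3]='d' seen -> skip; s[4]='b' new -> keep; s[5]='d' seen -> skip; s[6]='e' seen -> skip; s[7]='e' seen -> skip; s[8]='b' seen -> skip; s[9]='n' new -> keep; s[10]='b' seen -> skip; s[11]='n' seen -> skip
Result: gedbn


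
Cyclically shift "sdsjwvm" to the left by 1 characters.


Input: 'sdsjwvm', shift = 1
Operation: split at index 1 and swap parts
Front part s[0:1] = 's'
Back part s[1:] = 'dsjwvm'
Rotated = back + front = 'dsjwvm' + 's'
Result: dsjwvms


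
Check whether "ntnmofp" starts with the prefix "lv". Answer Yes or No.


Input string: 'ntnmofp'
Prefix to check: 'lv'
First 2 characters of input: 'nt'
Match: False
Result: No


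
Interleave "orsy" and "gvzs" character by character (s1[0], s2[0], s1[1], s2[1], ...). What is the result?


String 1: 'orsy'
String 2: 'gvzs'
Operation: alternate characters
Pairs: 'o'+'g', 'r'+'v', 's'+'z', 'y'+'s'
Result: ogrvszys


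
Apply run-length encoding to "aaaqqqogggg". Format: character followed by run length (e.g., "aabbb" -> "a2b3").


Input: 'aaaqqqogggg'
Operation: identify consecutive runs
Runs: 'aaa' -> a3, 'qqq' -> q3, 'o' -> o1, 'gggg' -> g4
Encoded: a3q3o1g4


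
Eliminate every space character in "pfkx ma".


Input string: 'pfkx ma'
Operation: remove all spaces
Words: 'pfkx', 'ma'
Join without spaces: pfkxma


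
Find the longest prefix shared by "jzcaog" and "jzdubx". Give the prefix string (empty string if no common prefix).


String 1: 'jzcaog'
String 2: 'jzdubx'
Compare position by position:
pos 0: 'j' vs 'j' match
pos 1: 'z' vs 'z' match
pos 2: 'c' vs 'd' differ -> stop
Longest common prefix: "jz" (length 2)


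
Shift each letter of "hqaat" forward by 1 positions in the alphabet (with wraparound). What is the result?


Input: 'hqaat', shift = 1
Operation: for each letter, (position + 1) mod 26
Mapping: 'h'(7+1=8)->'i', 'q'(16+1=17)->'r', 'a'(0+1=1)->'b', 'a'(0+1=1)->'b', 't'(19+1=20)->'u'
Result: irbbu


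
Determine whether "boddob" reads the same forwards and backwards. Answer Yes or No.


Input string: 'boddob'
Reversed: 'boddob'
Compare pairs: s[0]='b' vs s[5]='b' (match), s[1]='o' vs s[4]='o' (match), s[2]='d' vs s[3]='d' (match)
Palindrome: Yes


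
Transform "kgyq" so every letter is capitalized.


Input string: 'kgyq'
Operation: convert each letter to uppercase
Mapping: 'k'->'K', 'g'->'G', 'y'->'Y', 'q'->'Q'
Result: KGYQ


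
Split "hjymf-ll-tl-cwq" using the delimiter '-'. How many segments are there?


Input string: 'hjymf-ll-tl-cwq'
Delimiter: '-'
Split result: 'hjymf', 'll', 'tl', 'cwq'
Number of parts: 4


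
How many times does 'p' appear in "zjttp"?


Input string: 'zjttp'
Target character: 'p'
Scan each position: s[4]='p'
Matches found at indices: 4
Total: 1


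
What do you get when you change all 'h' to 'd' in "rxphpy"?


Input string: 'rxphpy'
Operation: replace 'h' with 'd'
Positions of 'h': 3
After replacement: rxpdpy


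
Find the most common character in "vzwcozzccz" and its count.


Input: 'vzwcozzccz'
Operation: tally each character
Counts: 'c':3, 'o':1, 'v':1, 'w':1, 'z':4
Maximum: 'z' appears 4 times


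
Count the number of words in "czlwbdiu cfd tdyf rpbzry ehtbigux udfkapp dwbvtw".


Input string: 'czlwbdiu cfd tdyf rpbzry ehtbigux udfkapp dwbvtw'
Operation: split by spaces
Words found: 'czlwbdiu', 'cfd', 'tdyf', 'rpbzry', 'ehtbigux', 'udfkapp', 'dwbvtw'
Word count: 7


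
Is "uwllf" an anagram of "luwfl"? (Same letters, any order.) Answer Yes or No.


String 1: 'luwfl' -> sorted: 'flluw'
String 2: 'uwllf' -> sorted: 'flluw'
Compare sorted forms: 'flluw' == 'flluw'
Anagram: Yes


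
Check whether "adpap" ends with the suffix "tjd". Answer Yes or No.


Input string: 'adpap'
Suffix to check: 'tjd'
Last 3 characters of input: 'pap'
Match: False
Result: No


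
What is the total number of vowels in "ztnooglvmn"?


Input string: 'ztnooglvmn'
Operation: count vowels (a, e, i, o, u)
Scan: s[0]='z', s[1]='t', s[2]='n', s[3]='o' (vowel), s[4]='o' (vowel), s[5]='g', s[6]='l', s[7]='v', s[8]='m', s[9]='n'
Vowels found: 2
Result: 2


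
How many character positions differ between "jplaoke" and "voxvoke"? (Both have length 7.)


String 1: 'jplaoke'
String 2: 'voxvoke'
Compare each position: pos 0: 'j'!='v', pos 1: 'p'!='o', pos 2: 'l'!='x', pos 3: 'a'!='v', pos 4: 'o'=='o', pos 5: 'k'=='k', pos 6: 'e'=='e'
Differing positions: 4
Hamming distance: 4


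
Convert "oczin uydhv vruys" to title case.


Input string: 'oczin uydhv vruys'
Operation: capitalize first letter of each word
Word transformations: 'oczin'->'Oczin', 'uydhv'->'Uydhv', 'vruys'->'Vruys'
Result: Oczin Uydhv Vruys


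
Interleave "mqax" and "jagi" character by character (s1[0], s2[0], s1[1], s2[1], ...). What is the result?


String 1: 'mqax'
String 2: 'jagi'
Operation: alternate characters
Pairs: 'm'+'j', 'q'+'a', 'a'+'g', 'x'+'i'
Result: mjqaagxi


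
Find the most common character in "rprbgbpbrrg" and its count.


Input: 'rprbgbpbrrg'
Operation: tally each character
Counts: 'b':3, 'g':2, 'p':2, 'r':4
Maximum: 'r' appears 4 times


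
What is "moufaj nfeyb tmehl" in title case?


Input string: 'moufaj nfeyb tmehl'
Operation: capitalize first letter of each word
Word transformations: 'moufaj'->'Moufaj', 'nfeyb'->'Nfeyb', 'tmehl'->'Tmehl'
Result: Moufaj Nfeyb Tmehl
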